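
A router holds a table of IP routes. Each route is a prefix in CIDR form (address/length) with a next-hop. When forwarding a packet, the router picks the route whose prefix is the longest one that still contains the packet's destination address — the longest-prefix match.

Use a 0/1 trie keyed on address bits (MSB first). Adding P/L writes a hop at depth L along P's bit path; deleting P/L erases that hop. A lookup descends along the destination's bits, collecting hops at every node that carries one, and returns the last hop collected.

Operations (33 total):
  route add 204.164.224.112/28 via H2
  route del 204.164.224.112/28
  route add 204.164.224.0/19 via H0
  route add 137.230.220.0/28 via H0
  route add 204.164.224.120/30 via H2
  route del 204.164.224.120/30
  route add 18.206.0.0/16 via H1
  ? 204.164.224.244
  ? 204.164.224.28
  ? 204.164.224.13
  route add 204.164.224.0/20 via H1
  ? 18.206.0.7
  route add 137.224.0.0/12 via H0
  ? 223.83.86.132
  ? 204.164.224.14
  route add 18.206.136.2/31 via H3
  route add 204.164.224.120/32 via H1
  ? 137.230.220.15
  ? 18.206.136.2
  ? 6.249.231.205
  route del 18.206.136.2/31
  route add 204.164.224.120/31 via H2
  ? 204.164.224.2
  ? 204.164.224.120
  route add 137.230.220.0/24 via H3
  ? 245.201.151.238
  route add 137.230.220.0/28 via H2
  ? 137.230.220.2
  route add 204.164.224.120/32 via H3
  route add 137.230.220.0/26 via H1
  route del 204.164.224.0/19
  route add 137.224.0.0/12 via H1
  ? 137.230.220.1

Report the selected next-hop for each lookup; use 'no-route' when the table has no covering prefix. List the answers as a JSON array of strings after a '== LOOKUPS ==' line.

Process each operation:
  + 204.164.224.112/28 (H2) depth=28
  del 204.164.224.112/28 (clear depth 28)
  + 204.164.224.0/19 (H0) depth=19
  + 137.230.220.0/28 (H0) depth=28
  + 204.164.224.120/30 (H2) depth=30
  del 204.164.224.120/30 (clear depth 30)
  + 18.206.0.0/16 (H1) depth=16
  lookup 204.164.224.244: bits 110011001010010011100000 walk d0:-→d1:-→d2:-→d3:-→d4:-→d5:-→d6:-→d7:-→d8:-→d9:-→d10:-→d11:-→d12:-→d13:-→d14:-→d15:-→d16:-→d17:-→d18:-→d19:H0→d20:-→d21:-→d22:-→d23:-→d24:- -> H0
  lookup 204.164.224.28: bits 1100110010100100111000000 walk d0:-→d1:-→d2:-→d3:-→d4:-→d5:-→d6:-→d7:-→d8:-→d9:-→d10:-→d11:-→d12:-→d13:-→d14:-→d15:-→d16:-→d17:-→d18:-→d19:H0→d20:-→d21:-→d22:-→d23:-→d24:-→d25:- -> H0
  lookup 204.164.224.13: bits 1100110010100100111000000 walk d0:-→d1:-→d2:-→d3:-→d4:-→d5:-→d6:-→d7:-→d8:-→d9:-→d10:-→d11:-→d12:-→d13:-→d14:-→d15:-→d16:-→d17:-→d18:-→d19:H0→d20:-→d21:-→d22:-→d23:-→d24:-→d25:- -> H0
  + 204.164.224.0/20 (H1) depth=20
  lookup 18.206.0.7: bits 0001001011001110 walk d0:-→d1:-→d2:-→d3:-→d4:-→d5:-→d6:-→d7:-→d8:-→d9:-→d10:-→d11:-→d12:-→d13:-→d14:-→d15:-→d16:H1 -> H1
  + 137.224.0.0/12 (H0) depth=12
  lookup 223.83.86.132: bits 110 walk d0:-→d1:-→d2:-→d3:- -> no-route
  lookup 204.164.224.14: bits 1100110010100100111000000 walk d0:-→d1:-→d2:-→d3:-→d4:-→d5:-→d6:-→d7:-→d8:-→d9:-→d10:-→d11:-→d12:-→d13:-→d14:-→d15:-→d16:-→d17:-→d18:-→d19:H0→d20:H1→d21:-→d22:-→d23:-→d24:-→d25:- -> H1
  + 18.206.136.2/31 (H3) depth=31
  + 204.164.224.120/32 (H1) depth=32
  lookup 137.230.220.15: bits 1000100111100110110111000000 walk d0:-→d1:-→d2:-→d3:-→d4:-→d5:-→d6:-→d7:-→d8:-→d9:-→d10:-→d11:-→d12:H0→d13:-→d14:-→d15:-→d16:-→d17:-→d18:-→d19:-→d20:-→d21:-→d22:-→d23:-→d24:-→d25:-→d26:-→d27:-→d28:H0 -> H0
  lookup 18.206.136.2: bits 0001001011001110100010000000001 walk d0:-→d1:-→d2:-→d3:-→d4:-→d5:-→d6:-→d7:-→d8:-→d9:-→d10:-→d11:-→d12:-→d13:-→d14:-→d15:-→d16:H1→d17:-→d18:-→d19:-→d20:-→d21:-→d22:-→d23:-→d24:-→d25:-→d26:-→d27:-→d28:-→d29:-→d30:-→d31:H3 -> H3
  lookup 6.249.231.205: bits 000 walk d0:-→d1:-→d2:-→d3:- -> no-route
  del 18.206.136.2/31 (clear depth 31)
  + 204.164.224.120/31 (H2) depth=31
  lookup 204.164.224.2: bits 1100110010100100111000000 walk d0:-→d1:-→d2:-→d3:-→d4:-→d5:-→d6:-→d7:-→d8:-→d9:-→d10:-→d11:-→d12:-→d13:-→d14:-→d15:-→d16:-→d17:-→d18:-→d19:H0→d20:H1→d21:-→d22:-→d23:-→d24:-→d25:- -> H1
  lookup 204.164.224.120: bits 11001100101001001110000001111000 walk d0:-→d1:-→d2:-→d3:-→d4:-→d5:-→d6:-→d7:-→d8:-→d9:-→d10:-→d11:-→d12:-→d13:-→d14:-→d15:-→d16:-→d17:-→d18:-→d19:H0→d20:H1→d21:-→d22:-→d23:-→d24:-→d25:-→d26:-→d27:-→d28:-→d29:-→d30:-→d31:H2→d32:H1 -> H1
  + 137.230.220.0/24 (H3) depth=24
  lookup 245.201.151.238: bits 11 walk d0:-→d1:-→d2:- -> no-route
  + 137.230.220.0/28 (H2) depth=28
  lookup 137.230.220.2: bits 1000100111100110110111000000 walk d0:-→d1:-→d2:-→d3:-→d4:-→d5:-→d6:-→d7:-→d8:-→d9:-→d10:-→d11:-→d12:H0→d13:-→d14:-→d15:-→d16:-→d17:-→d18:-→d19:-→d20:-→d21:-→d22:-→d23:-→d24:H3→d25:-→d26:-→d27:-→d28:H2 -> H2
  + 204.164.224.120/32 (H3) depth=32
  + 137.230.220.0/26 (H1) depth=26
  del 204.164.224.0/19 (clear depth 19)
  + 137.224.0.0/12 (H1) depth=12
  lookup 137.230.220.1: bits 1000100111100110110111000000 walk d0:-→d1:-→d2:-→d3:-→d4:-→d5:-→d6:-→d7:-→d8:-→d9:-→d10:-→d11:-→d12:H1→d13:-→d14:-→d15:-→d16:-→d17:-→d18:-→d19:-→d20:-→d21:-→d22:-→d23:-→d24:H3→d25:-→d26:H1→d27:-→d28:H2 -> H2

== LOOKUPS ==
["H0","H0","H0","H1","no-route","H1","H0","H3","no-route","H1","H1","no-route","H2","H2"]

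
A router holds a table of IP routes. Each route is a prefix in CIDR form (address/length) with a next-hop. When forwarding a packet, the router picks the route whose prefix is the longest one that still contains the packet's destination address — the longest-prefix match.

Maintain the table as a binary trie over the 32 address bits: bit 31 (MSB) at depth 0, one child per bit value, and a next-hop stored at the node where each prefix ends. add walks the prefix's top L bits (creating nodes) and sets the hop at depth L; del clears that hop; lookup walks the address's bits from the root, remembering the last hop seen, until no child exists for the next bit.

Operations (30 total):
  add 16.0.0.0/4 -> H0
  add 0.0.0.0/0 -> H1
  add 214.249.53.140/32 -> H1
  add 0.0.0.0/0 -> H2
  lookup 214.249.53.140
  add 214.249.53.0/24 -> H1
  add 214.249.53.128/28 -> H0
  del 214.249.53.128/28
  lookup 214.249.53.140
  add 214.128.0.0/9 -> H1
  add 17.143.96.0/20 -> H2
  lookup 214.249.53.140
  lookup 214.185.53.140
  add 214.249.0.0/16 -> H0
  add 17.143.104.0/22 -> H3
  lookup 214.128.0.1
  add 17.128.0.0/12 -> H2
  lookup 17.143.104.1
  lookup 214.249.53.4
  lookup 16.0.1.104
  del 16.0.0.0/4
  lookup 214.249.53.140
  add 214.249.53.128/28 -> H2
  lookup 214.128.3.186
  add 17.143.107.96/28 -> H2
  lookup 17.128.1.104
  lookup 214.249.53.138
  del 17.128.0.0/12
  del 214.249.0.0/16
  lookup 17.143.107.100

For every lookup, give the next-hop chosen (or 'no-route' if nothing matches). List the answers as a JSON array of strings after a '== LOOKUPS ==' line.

Process each operation:
  add 16.0.0.0/4 -> H0 at depth 4
  add 0.0.0.0/0 -> H1 at depth 0
  add 214.249.53.140/32 -> H1 at depth 32
  add 0.0.0.0/0 -> H2 at depth 0
  Q 214.249.53.140: descend 11010110111110010011010110001100 ; hops seen [H2,H1] ; pick H1
  add 214.249.53.0/24 -> H1 at depth 24
  add 214.249.53.128/28 -> H0 at depth 28
  del 214.249.53.128/28 (clear depth 28)
  Q 214.249.53.140: descend 11010110111110010011010110001100 ; hops seen [H2,H1,H1] ; pick H1
  add 214.128.0.0/9 -> H1 at depth 9
  add 17.143.96.0/20 -> H2 at depth 20
  Q 214.249.53.140: descend 11010110111110010011010110001100 ; hops seen [H2,H1,H1,H1] ; pick H1
  Q 214.185.53.140: descend 110101101 ; hops seen [H2,H1] ; pick H1
  add 214.249.0.0/16 -> H0 at depth 16
  add 17.143.104.0/22 -> H3 at depth 22
  Q 214.128.0.1: descend 110101101 ; hops seen [H2,H1] ; pick H1
  add 17.128.0.0/12 -> H2 at depth 12
  Q 17.143.104.1: descend 0001000110001111011010 ; hops seen [H2,H0,H2,H2,H3] ; pick H3
  Q 214.249.53.4: descend 110101101111100100110101 ; hops seen [H2,H1,H0,H1] ; pick H1
  Q 16.0.1.104: descend 0001000 ; hops seen [H2,H0] ; pick H0
  del 16.0.0.0/4 (clear depth 4)
  Q 214.249.53.140: descend 11010110111110010011010110001100 ; hops seen [H2,H1,H0,H1,H1] ; pick H1
  add 214.249.53.128/28 -> H2 at depth 28
  Q 214.128.3.186: descend 110101101 ; hops seen [H2,H1] ; pick H1
  add 17.143.107.96/28 -> H2 at depth 28
  Q 17.128.1.104: descend 000100011000 ; hops seen [H2,H2] ; pick H2
  Q 214.249.53.138: descend 11010110111110010011010110001 ; hops seen [H2,H1,H0,H1,H2] ; pick H2
  del 17.128.0.0/12 (clear depth 12)
  del 214.249.0.0/16 (clear depth 16)
  Q 17.143.107.100: descend 0001000110001111011010110110 ; hops seen [H2,H2,H3,H2] ; pick H2

== LOOKUPS ==
["H1","H1","H1","H1","H1","H3","H1","H0","H1","H1","H2","H2","H2"]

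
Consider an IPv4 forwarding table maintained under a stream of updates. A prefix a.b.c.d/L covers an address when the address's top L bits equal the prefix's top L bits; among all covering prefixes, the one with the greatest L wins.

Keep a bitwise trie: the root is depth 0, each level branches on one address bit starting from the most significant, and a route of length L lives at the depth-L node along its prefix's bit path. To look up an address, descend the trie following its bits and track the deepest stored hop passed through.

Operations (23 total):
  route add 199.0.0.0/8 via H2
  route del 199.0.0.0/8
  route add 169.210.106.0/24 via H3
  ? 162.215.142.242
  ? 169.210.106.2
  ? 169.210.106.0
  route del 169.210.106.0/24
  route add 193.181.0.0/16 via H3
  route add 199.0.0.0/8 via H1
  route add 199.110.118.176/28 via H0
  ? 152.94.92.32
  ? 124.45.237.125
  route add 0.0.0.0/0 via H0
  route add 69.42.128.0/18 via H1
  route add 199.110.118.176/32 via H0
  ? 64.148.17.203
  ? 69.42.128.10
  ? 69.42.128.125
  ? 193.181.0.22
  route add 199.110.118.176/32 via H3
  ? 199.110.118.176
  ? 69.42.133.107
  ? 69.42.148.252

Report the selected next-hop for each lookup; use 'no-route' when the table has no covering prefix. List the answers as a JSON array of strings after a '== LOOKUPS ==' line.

Process each operation:
  + 199.0.0.0/8 (H2) depth=8
  del 199.0.0.0/8 (clear depth 8)
  + 169.210.106.0/24 (H3) depth=24
  ? 162.215.142.242  path d0:-→d1:-→d2:-→d3:-→d4:-  best=no-route
  ? 169.210.106.2  path d0:-→d1:-→d2:-→d3:-→d4:-→d5:-→d6:-→d7:-→d8:-→d9:-→d10:-→d11:-→d12:-→d13:-→d14:-→d15:-→d16:-→d17:-→d18:-→d19:-→d20:-→d21:-→d22:-→d23:-→d24:H3  best=H3
  ? 169.210.106.0  path d0:-→d1:-→d2:-→d3:-→d4:-→d5:-→d6:-→d7:-→d8:-→d9:-→d10:-→d11:-→d12:-→d13:-→d14:-→d15:-→d16:-→d17:-→d18:-→d19:-→d20:-→d21:-→d22:-→d23:-→d24:H3  best=H3
  del 169.210.106.0/24 (clear depth 24)
  + 193.181.0.0/16 (H3) depth=16
  + 199.0.0.0/8 (H1) depth=8
  + 199.110.118.176/28 (H0) depth=28
  ? 152.94.92.32  path d0:-→d1:-→d2:-  best=no-route
  ? 124.45.237.125  path d0:-  best=no-route
  + 0.0.0.0/0 (H0) depth=0
  + 69.42.128.0/18 (H1) depth=18
  + 199.110.118.176/32 (H0) depth=32
  ? 64.148.17.203  path d0:H0→d1:-→d2:-→d3:-→d4:-→d5:-  best=H0
  ? 69.42.128.10  path d0:H0→d1:-→d2:-→d3:-→d4:-→d5:-→d6:-→d7:-→d8:-→d9:-→d10:-→d11:-→d12:-→d13:-→d14:-→d15:-→d16:-→d17:-→d18:H1  best=H1
  ? 69.42.128.125  path d0:H0→d1:-→d2:-→d3:-→d4:-→d5:-→d6:-→d7:-→d8:-→d9:-→d10:-→d11:-→d12:-→d13:-→d14:-→d15:-→d16:-→d17:-→d18:H1  best=H1
  ? 193.181.0.22  path d0:H0→d1:-→d2:-→d3:-→d4:-→d5:-→d6:-→d7:-→d8:-→d9:-→d10:-→d11:-→d12:-→d13:-→d14:-→d15:-→d16:H3  best=H3
  + 199.110.118.176/32 (H3) depth=32
  ? 199.110.118.176  path d0:H0→d1:-→d2:-→d3:-→d4:-→d5:-→d6:-→d7:-→d8:H1→d9:-→d10:-→d11:-→d12:-→d13:-→d14:-→d15:-→d16:-→d17:-→d18:-→d19:-→d20:-→d21:-→d22:-→d23:-→d24:-→d25:-→d26:-→d27:-→d28:H0→d29:-→d30:-→d31:-→d32:H3  best=H3
  ? 69.42.133.107  path d0:H0→d1:-→d2:-→d3:-→d4:-→d5:-→d6:-→d7:-→d8:-→d9:-→d10:-→d11:-→d12:-→d13:-→d14:-→d15:-→d16:-→d17:-→d18:H1  best=H1
  ? 69.42.148.252  path d0:H0→d1:-→d2:-→d3:-→d4:-→d5:-→d6:-→d7:-→d8:-→d9:-→d10:-→d11:-→d12:-→d13:-→d14:-→d15:-→d16:-→d17:-→d18:H1  best=H1

== LOOKUPS ==
["no-route","H3","H3","no-route","no-route","H0","H1","H1","H3","H3","H1","H1"]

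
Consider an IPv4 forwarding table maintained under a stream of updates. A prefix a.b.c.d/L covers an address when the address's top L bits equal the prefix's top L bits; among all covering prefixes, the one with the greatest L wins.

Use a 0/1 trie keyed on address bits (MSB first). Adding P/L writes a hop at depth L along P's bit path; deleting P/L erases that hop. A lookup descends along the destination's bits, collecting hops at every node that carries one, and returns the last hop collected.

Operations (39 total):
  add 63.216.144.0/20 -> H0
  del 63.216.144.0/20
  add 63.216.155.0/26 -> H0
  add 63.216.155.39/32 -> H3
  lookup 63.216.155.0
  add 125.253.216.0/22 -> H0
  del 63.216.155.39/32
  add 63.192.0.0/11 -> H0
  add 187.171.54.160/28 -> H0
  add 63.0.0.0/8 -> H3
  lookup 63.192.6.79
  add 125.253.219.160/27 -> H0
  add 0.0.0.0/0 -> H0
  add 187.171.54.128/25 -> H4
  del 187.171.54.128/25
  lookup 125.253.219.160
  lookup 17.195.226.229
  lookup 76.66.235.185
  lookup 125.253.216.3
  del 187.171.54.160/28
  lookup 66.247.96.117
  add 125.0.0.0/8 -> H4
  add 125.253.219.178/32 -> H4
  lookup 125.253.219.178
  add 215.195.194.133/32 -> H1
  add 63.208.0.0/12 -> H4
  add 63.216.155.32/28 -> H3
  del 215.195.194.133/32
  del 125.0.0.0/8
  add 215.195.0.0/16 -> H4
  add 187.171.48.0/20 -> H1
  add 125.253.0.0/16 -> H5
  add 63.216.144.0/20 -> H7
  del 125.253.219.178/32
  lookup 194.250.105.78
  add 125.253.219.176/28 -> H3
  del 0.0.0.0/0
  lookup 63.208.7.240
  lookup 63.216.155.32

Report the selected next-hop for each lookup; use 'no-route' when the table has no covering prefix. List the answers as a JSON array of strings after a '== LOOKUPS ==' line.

Trace:
  + 63.216.144.0/20 (H0) depth=20
  - 63.216.144.0/20 clear@20
  + 63.216.155.0/26 (H0) depth=26
  + 63.216.155.39/32 (H3) depth=32
  Q 63.216.155.0: descend 00111111110110001001101100 ; hops seen [H0] ; pick H0
  + 125.253.216.0/22 (H0) depth=22
  - 63.216.155.39/32 clear@32
  + 63.192.0.0/11 (H0) depth=11
  + 187.171.54.160/28 (H0) depth=28
  + 63.0.0.0/8 (H3) depth=8
  Q 63.192.6.79: descend 00111111110 ; hops seen [H3,H0] ; pick H0
  + 125.253.219.160/27 (H0) depth=27
  + 0.0.0.0/0 (H0) depth=0
  + 187.171.54.128/25 (H4) depth=25
  - 187.171.54.128/25 clear@25
  Q 125.253.219.160: descend 011111011111110111011011101 ; hops seen [H0,H0,H0] ; pick H0
  Q 17.195.226.229: descend 00 ; hops seen [H0] ; pick H0
  Q 76.66.235.185: descend 01 ; hops seen [H0] ; pick H0
  Q 125.253.216.3: descend 0111110111111101110110 ; hops seen [H0,H0] ; pick H0
  - 187.171.54.160/28 clear@28
  Q 66.247.96.117: descend 01 ; hops seen [H0] ; pick H0
  + 125.0.0.0/8 (H4) depth=8
  + 125.253.219.178/32 (H4) depth=32
  Q 125.253.219.178: descend 01111101111111011101101110110010 ; hops seen [H0,H4,H0,H0,H4] ; pick H4
  + 215.195.194.133/32 (H1) depth=32
  + 63.208.0.0/12 (H4) depth=12
  + 63.216.155.32/28 (H3) depth=28
  - 215.195.194.133/32 clear@32
  - 125.0.0.0/8 clear@8
  + 215.195.0.0/16 (H4) depth=16
  + 187.171.48.0/20 (H1) depth=20
  + 125.253.0.0/16 (H5) depth=16
  + 63.216.144.0/20 (H7) depth=20
  - 125.253.219.178/32 clear@32
  Q 194.250.105.78: descend 110 ; hops seen [H0] ; pick H0
  + 125.253.219.176/28 (H3) depth=28
  - 0.0.0.0/0 clear@0
  Q 63.208.7.240: descend 001111111101 ; hops seen [H3,H0,H4] ; pick H4
  Q 63.216.155.32: descend 00111111110110001001101100100 ; hops seen [H3,H0,H4,H7,H0,H3] ; pick H3

== LOOKUPS ==
["H0","H0","H0","H0","H0","H0","H0","H4","H0","H4","H3"]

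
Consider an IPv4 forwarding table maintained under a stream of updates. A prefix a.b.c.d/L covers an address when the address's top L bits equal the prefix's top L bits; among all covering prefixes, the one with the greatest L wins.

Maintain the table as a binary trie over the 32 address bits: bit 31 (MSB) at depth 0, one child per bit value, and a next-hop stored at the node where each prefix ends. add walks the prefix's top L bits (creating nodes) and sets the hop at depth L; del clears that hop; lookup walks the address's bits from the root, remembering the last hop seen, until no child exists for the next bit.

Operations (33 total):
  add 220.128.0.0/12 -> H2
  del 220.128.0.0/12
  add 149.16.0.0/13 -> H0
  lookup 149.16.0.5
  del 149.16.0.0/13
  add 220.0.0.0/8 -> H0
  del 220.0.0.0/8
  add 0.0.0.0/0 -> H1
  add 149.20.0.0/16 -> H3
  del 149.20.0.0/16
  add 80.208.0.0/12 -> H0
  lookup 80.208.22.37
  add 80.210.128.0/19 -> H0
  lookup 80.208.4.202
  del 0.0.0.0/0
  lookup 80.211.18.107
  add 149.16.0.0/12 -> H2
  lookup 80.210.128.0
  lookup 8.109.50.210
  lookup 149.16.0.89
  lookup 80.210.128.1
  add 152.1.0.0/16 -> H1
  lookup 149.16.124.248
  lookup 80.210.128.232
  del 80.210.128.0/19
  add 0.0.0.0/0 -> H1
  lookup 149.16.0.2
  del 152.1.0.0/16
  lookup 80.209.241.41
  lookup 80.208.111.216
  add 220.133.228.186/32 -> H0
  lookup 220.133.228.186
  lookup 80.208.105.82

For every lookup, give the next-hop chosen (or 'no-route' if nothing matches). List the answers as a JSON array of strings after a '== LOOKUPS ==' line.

Apply in order:
  + 220.128.0.0/12 (H2) depth=12
  del 220.128.0.0/12 (clear depth 12)
  + 149.16.0.0/13 (H0) depth=13
  ? 149.16.0.5  path d0:-→d1:-→d2:-→d3:-→d4:-→d5:-→d6:-→d7:-→d8:-→d9:-→d10:-→d11:-→d12:-→d13:H0  best=H0
  del 149.16.0.0/13 (clear depth 13)
  + 220.0.0.0/8 (H0) depth=8
  del 220.0.0.0/8 (clear depth 8)
  + 0.0.0.0/0 (H1) depth=0
  + 149.20.0.0/16 (H3) depth=16
  del 149.20.0.0/16 (clear depth 16)
  + 80.208.0.0/12 (H0) depth=12
  ? 80.208.22.37  path d0:H1→d1:-→d2:-→d3:-→d4:-→d5:-→d6:-→d7:-→d8:-→d9:-→d10:-→d11:-→d12:H0  best=H0
  + 80.210.128.0/19 (H0) depth=19
  ? 80.208.4.202  path d0:H1→d1:-→d2:-→d3:-→d4:-→d5:-→d6:-→d7:-→d8:-→d9:-→d10:-→d11:-→d12:H0→d13:-→d14:-  best=H0
  del 0.0.0.0/0 (clear depth 0)
  ? 80.211.18.107  path d0:-→d1:-→d2:-→d3:-→d4:-→d5:-→d6:-→d7:-→d8:-→d9:-→d10:-→d11:-→d12:H0→d13:-→d14:-→d15:-  best=H0
  + 149.16.0.0/12 (H2) depth=12
  ? 80.210.128.0  path d0:-→d1:-→d2:-→d3:-→d4:-→d5:-→d6:-→d7:-→d8:-→d9:-→d10:-→d11:-→d12:H0→d13:-→d14:-→d15:-→d16:-→d17:-→d18:-→d19:H0  best=H0
  ? 8.109.50.210  path d0:-→d1:-  best=no-route
  ? 149.16.0.89  path d0:-→d1:-→d2:-→d3:-→d4:-→d5:-→d6:-→d7:-→d8:-→d9:-→d10:-→d11:-→d12:H2→d13:-  best=H2
  ? 80.210.128.1  path d0:-→d1:-→d2:-→d3:-→d4:-→d5:-→d6:-→d7:-→d8:-→d9:-→d10:-→d11:-→d12:H0→d13:-→d14:-→d15:-→d16:-→d17:-→d18:-→d19:H0  best=H0
  + 152.1.0.0/16 (H1) depth=16
  ? 149.16.124.248  path d0:-→d1:-→d2:-→d3:-→d4:-→d5:-→d6:-→d7:-→d8:-→d9:-→d10:-→d11:-→d12:H2→d13:-  best=H2
  ? 80.210.128.232  path d0:-→d1:-→d2:-→d3:-→d4:-→d5:-→d6:-→d7:-→d8:-→d9:-→d10:-→d11:-→d12:H0→d13:-→d14:-→d15:-→d16:-→d17:-→d18:-→d19:H0  best=H0
  del 80.210.128.0/19 (clear depth 19)
  + 0.0.0.0/0 (H1) depth=0
  ? 149.16.0.2  path d0:H1→d1:-→d2:-→d3:-→d4:-→d5:-→d6:-→d7:-→d8:-→d9:-→d10:-→d11:-→d12:H2→d13:-  best=H2
  del 152.1.0.0/16 (clear depth 16)
  ? 80.209.241.41  path d0:H1→d1:-→d2:-→d3:-→d4:-→d5:-→d6:-→d7:-→d8:-→d9:-→d10:-→d11:-→d12:H0→d13:-→d14:-  best=H0
  ? 80.208.111.216  path d0:H1→d1:-→d2:-→d3:-→d4:-→d5:-→d6:-→d7:-→d8:-→d9:-→d10:-→d11:-→d12:H0→d13:-→d14:-  best=H0
  + 220.133.228.186/32 (H0) depth=32
  ? 220.133.228.186  path d0:H1→d1:-→d2:-→d3:-→d4:-→d5:-→d6:-→d7:-→d8:-→d9:-→d10:-→d11:-→d12:-→d13:-→d14:-→d15:-→d16:-→d17:-→d18:-→d19:-→d20:-→d21:-→d22:-→d23:-→d24:-→d25:-→d26:-→d27:-→d28:-→d29:-→d30:-→d31:-→d32:H0  best=H0
  ? 80.208.105.82  path d0:H1→d1:-→d2:-→d3:-→d4:-→d5:-→d6:-→d7:-→d8:-→d9:-→d10:-→d11:-→d12:H0→d13:-→d14:-  best=H0

== LOOKUPS ==
["H0","H0","H0","H0","H0","no-route","H2","H0","H2","H0","H2","H0","H0","H0","H0"]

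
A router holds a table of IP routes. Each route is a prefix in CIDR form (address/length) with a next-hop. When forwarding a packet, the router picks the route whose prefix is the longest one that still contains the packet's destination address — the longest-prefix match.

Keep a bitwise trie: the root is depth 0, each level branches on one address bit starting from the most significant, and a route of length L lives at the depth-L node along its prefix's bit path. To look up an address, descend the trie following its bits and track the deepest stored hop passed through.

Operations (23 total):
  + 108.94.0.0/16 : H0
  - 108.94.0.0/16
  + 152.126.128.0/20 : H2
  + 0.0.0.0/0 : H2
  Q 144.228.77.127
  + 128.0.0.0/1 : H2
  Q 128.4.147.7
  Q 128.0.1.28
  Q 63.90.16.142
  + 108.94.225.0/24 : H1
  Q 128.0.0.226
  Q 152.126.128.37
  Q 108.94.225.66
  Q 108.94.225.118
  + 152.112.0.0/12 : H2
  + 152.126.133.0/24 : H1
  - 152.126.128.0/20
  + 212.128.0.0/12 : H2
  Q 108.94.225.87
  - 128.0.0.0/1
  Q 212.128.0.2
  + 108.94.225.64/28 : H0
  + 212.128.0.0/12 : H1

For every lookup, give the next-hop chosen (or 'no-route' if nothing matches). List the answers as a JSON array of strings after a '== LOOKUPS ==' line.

Process each operation:
  add 108.94.0.0/16 -> H0 at depth 16
  - 108.94.0.0/16 clear@16
  add 152.126.128.0/20 -> H2 at depth 20
  add 0.0.0.0/0 -> H2 at depth 0
  lookup 144.228.77.127: bits 1001 walk d0:H2→d1:-→d2:-→d3:-→d4:- -> H2
  add 128.0.0.0/1 -> H2 at depth 1
  lookup 128.4.147.7: bits 100 walk d0:H2→d1:H2→d2:-→d3:- -> H2
  lookup 128.0.1.28: bits 100 walk d0:H2→d1:H2→d2:-→d3:- -> H2
  lookup 63.90.16.142: bits 0 walk d0:H2→d1:- -> H2
  add 108.94.225.0/24 -> H1 at depth 24
  lookup 128.0.0.226: bits 100 walk d0:H2→d1:H2→d2:-→d3:- -> H2
  lookup 152.126.128.37: bits 10011000011111101000 walk d0:H2→d1:H2→d2:-→d3:-→d4:-→d5:-→d6:-→d7:-→d8:-→d9:-→d10:-→d11:-→d12:-→d13:-→d14:-→d15:-→d16:-→d17:-→d18:-→d19:-→d20:H2 -> H2
  lookup 108.94.225.66: bits 011011000101111011100001 walk d0:H2→d1:-→d2:-→d3:-→d4:-→d5:-→d6:-→d7:-→d8:-→d9:-→d10:-→d11:-→d12:-→d13:-→d14:-→d15:-→d16:-→d17:-→d18:-→d19:-→d20:-→d21:-→d22:-→d23:-→d24:H1 -> H1
  lookup 108.94.225.118: bits 011011000101111011100001 walk d0:H2→d1:-→d2:-→d3:-→d4:-→d5:-→d6:-→d7:-→d8:-→d9:-→d10:-→d11:-→d12:-→d13:-→d14:-→d15:-→d16:-→d17:-→d18:-→d19:-→d20:-→d21:-→d22:-→d23:-→d24:H1 -> H1
  add 152.112.0.0/12 -> H2 at depth 12
  add 152.126.133.0/24 -> H1 at depth 24
  - 152.126.128.0/20 clear@20
  add 212.128.0.0/12 -> H2 at depth 12
  lookup 108.94.225.87: bits 011011000101111011100001 walk d0:H2→d1:-→d2:-→d3:-→d4:-→d5:-→d6:-→d7:-→d8:-→d9:-→d10:-→d11:-→d12:-→d13:-→d14:-→d15:-→d16:-→d17:-→d18:-→d19:-→d20:-→d21:-→d22:-→d23:-→d24:H1 -> H1
  - 128.0.0.0/1 clear@1
  lookup 212.128.0.2: bits 110101001000 walk d0:H2→d1:-→d2:-→d3:-→d4:-→d5:-→d6:-→d7:-→d8:-→d9:-→d10:-→d11:-→d12:H2 -> H2
  add 108.94.225.64/28 -> H0 at depth 28
  add 212.128.0.0/12 -> H1 at depth 12

== LOOKUPS ==
["H2","H2","H2","H2","H2","H2","H1","H1","H1","H2"]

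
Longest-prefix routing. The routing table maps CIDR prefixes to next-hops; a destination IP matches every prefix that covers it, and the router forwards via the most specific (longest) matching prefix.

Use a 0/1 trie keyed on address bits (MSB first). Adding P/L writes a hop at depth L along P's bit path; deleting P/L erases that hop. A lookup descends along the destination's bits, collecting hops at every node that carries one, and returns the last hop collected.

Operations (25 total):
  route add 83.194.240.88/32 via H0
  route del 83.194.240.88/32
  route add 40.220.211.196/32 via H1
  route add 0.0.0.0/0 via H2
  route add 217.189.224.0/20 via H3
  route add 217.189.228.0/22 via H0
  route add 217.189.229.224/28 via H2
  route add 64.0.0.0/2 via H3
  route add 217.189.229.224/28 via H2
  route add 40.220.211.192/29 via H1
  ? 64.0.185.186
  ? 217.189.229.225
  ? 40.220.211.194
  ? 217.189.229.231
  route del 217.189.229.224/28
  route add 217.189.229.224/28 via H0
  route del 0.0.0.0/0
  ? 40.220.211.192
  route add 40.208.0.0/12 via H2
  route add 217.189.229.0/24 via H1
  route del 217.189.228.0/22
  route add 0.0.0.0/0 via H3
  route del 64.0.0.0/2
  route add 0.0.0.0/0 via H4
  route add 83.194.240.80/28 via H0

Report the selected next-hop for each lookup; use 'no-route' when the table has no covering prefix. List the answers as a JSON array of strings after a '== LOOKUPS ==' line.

Process each operation:
  add 83.194.240.88/32 -> H0 at depth 32
  del 83.194.240.88/32 (clear depth 32)
  add 40.220.211.196/32 -> H1 at depth 32
  add 0.0.0.0/0 -> H2 at depth 0
  add 217.189.224.0/20 -> H3 at depth 20
  add 217.189.228.0/22 -> H0 at depth 22
  add 217.189.229.224/28 -> H2 at depth 28
  add 64.0.0.0/2 -> H3 at depth 2
  add 217.189.229.224/28 -> H2 at depth 28
  add 40.220.211.192/29 -> H1 at depth 29
  ? 64.0.185.186  path d0:H2→d1:-→d2:H3→d3:-  best=H3
  ? 217.189.229.225  path d0:H2→d1:-→d2:-→d3:-→d4:-→d5:-→d6:-→d7:-→d8:-→d9:-→d10:-→d11:-→d12:-→d13:-→d14:-→d15:-→d16:-→d17:-→d18:-→d19:-→d20:H3→d21:-→d22:H0→d23:-→d24:-→d25:-→d26:-→d27:-→d28:H2  best=H2
  ? 40.220.211.194  path d0:H2→d1:-→d2:-→d3:-→d4:-→d5:-→d6:-→d7:-→d8:-→d9:-→d10:-→d11:-→d12:-→d13:-→d14:-→d15:-→d16:-→d17:-→d18:-→d19:-→d20:-→d21:-→d22:-→d23:-→d24:-→d25:-→d26:-→d27:-→d28:-→d29:H1  best=H1
  ? 217.189.229.231  path d0:H2→d1:-→d2:-→d3:-→d4:-→d5:-→d6:-→d7:-→d8:-→d9:-→d10:-→d11:-→d12:-→d13:-→d14:-→d15:-→d16:-→d17:-→d18:-→d19:-→d20:H3→d21:-→d22:H0→d23:-→d24:-→d25:-→d26:-→d27:-→d28:H2  best=H2
  del 217.189.229.224/28 (clear depth 28)
  add 217.189.229.224/28 -> H0 at depth 28
  del 0.0.0.0/0 (clear depth 0)
  ? 40.220.211.192  path d0:-→d1:-→d2:-→d3:-→d4:-→d5:-→d6:-→d7:-→d8:-→d9:-→d10:-→d11:-→d12:-→d13:-→d14:-→d15:-→d16:-→d17:-→d18:-→d19:-→d20:-→d21:-→d22:-→d23:-→d24:-→d25:-→d26:-→d27:-→d28:-→d29:H1  best=H1
  add 40.208.0.0/12 -> H2 at depth 12
  add 217.189.229.0/24 -> H1 at depth 24
  del 217.189.228.0/22 (clear depth 22)
  add 0.0.0.0/0 -> H3 at depth 0
  del 64.0.0.0/2 (clear depth 2)
  add 0.0.0.0/0 -> H4 at depth 0
  add 83.194.240.80/28 -> H0 at depth 28

== LOOKUPS ==
["H3","H2","H1","H2","H1"]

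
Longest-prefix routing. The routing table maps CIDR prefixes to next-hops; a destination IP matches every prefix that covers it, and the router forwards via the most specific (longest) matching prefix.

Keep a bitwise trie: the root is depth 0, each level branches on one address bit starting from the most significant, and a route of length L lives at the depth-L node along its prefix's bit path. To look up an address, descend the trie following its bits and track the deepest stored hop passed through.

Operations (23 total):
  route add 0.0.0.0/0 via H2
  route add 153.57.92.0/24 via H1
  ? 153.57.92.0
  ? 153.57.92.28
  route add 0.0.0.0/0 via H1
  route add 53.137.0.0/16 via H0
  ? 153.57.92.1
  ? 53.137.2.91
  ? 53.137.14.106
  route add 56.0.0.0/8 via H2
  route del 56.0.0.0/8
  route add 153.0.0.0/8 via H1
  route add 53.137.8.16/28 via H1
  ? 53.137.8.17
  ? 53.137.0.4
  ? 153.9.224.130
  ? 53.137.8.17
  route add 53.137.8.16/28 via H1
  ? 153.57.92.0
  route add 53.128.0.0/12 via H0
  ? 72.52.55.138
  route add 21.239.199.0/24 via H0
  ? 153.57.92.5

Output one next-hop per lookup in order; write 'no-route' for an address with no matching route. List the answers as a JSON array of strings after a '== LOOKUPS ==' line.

Trace:
  add 0.0.0.0/0 -> H2 at depth 0
  add 153.57.92.0/24 -> H1 at depth 24
  Q 153.57.92.0: descend 100110010011100101011100 ; hops seen [H2,H1] ; pick H1
  Q 153.57.92.28: descend 100110010011100101011100 ; hops seen [H2,H1] ; pick H1
  add 0.0.0.0/0 -> H1 at depth 0
  add 53.137.0.0/16 -> H0 at depth 16
  Q 153.57.92.1: descend 100110010011100101011100 ; hops seen [H1,H1] ; pick H1
  Q 53.137.2.91: descend 0011010110001001 ; hops seen [H1,H0] ; pick H0
  Q 53.137.14.106: descend 0011010110001001 ; hops seen [H1,H0] ; pick H0
  add 56.0.0.0/8 -> H2 at depth 8
  del 56.0.0.0/8 (clear depth 8)
  add 153.0.0.0/8 -> H1 at depth 8
  add 53.137.8.16/28 -> H1 at depth 28
  Q 53.137.8.17: descend 0011010110001001000010000001 ; hops seen [H1,H0,H1] ; pick H1
  Q 53.137.0.4: descend 00110101100010010000 ; hops seen [H1,H0] ; pick H0
  Q 153.9.224.130: descend 1001100100 ; hops seen [H1,H1] ; pick H1
  Q 53.137.8.17: descend 0011010110001001000010000001 ; hops seen [H1,H0,H1] ; pick H1
  add 53.137.8.16/28 -> H1 at depth 28
  Q 153.57.92.0: descend 100110010011100101011100 ; hops seen [H1,H1,H1] ; pick H1
  add 53.128.0.0/12 -> H0 at depth 12
  Q 72.52.55.138: descend 0 ; hops seen [H1] ; pick H1
  add 21.239.199.0/24 -> H0 at depth 24
  Q 153.57.92.5: descend 100110010011100101011100 ; hops seen [H1,H1,H1] ; pick H1

== LOOKUPS ==
["H1","H1","H1","H0","H0","H1","H0","H1","H1","H1","H1","H1"]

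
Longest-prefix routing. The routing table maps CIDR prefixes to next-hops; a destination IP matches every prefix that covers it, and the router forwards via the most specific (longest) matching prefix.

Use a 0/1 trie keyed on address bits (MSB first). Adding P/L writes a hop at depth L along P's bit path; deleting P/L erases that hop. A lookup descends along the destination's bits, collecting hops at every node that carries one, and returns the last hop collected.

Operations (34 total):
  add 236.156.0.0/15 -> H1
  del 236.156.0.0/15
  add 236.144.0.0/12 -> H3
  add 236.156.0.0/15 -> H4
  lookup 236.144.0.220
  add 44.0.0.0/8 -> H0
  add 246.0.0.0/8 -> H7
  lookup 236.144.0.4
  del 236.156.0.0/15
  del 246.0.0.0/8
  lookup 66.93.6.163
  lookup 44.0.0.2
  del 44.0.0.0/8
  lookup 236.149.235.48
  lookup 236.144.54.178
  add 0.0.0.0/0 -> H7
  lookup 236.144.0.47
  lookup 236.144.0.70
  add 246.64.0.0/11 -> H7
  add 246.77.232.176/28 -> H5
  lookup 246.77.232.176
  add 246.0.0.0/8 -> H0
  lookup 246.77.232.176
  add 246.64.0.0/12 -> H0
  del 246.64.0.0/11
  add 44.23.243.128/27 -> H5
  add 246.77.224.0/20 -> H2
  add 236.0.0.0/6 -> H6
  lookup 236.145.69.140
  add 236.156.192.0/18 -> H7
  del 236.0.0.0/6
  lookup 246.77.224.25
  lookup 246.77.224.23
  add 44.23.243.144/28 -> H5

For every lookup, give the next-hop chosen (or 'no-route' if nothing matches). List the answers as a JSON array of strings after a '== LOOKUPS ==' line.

Process each operation:
  add 236.156.0.0/15 -> H1 at depth 15
  del 236.156.0.0/15 (clear depth 15)
  add 236.144.0.0/12 -> H3 at depth 12
  add 236.156.0.0/15 -> H4 at depth 15
  ? 236.144.0.220  path d0:-→d1:-→d2:-→d3:-→d4:-→d5:-→d6:-→d7:-→d8:-→d9:-→d10:-→d11:-→d12:H3  best=H3
  add 44.0.0.0/8 -> H0 at depth 8
  add 246.0.0.0/8 -> H7 at depth 8
  ? 236.144.0.4  path d0:-→d1:-→d2:-→d3:-→d4:-→d5:-→d6:-→d7:-→d8:-→d9:-→d10:-→d11:-→d12:H3  best=H3
  del 236.156.0.0/15 (clear depth 15)
  del 246.0.0.0/8 (clear depth 8)
  ? 66.93.6.163  path d0:-→d1:-  best=no-route
  ? 44.0.0.2  path d0:-→d1:-→d2:-→d3:-→d4:-→d5:-→d6:-→d7:-→d8:H0  best=H0
  del 44.0.0.0/8 (clear depth 8)
  ? 236.149.235.48  path d0:-→d1:-→d2:-→d3:-→d4:-→d5:-→d6:-→d7:-→d8:-→d9:-→d10:-→d11:-→d12:H3  best=H3
  ? 236.144.54.178  path d0:-→d1:-→d2:-→d3:-→d4:-→d5:-→d6:-→d7:-→d8:-→d9:-→d10:-→d11:-→d12:H3  best=H3
  add 0.0.0.0/0 -> H7 at depth 0
  ? 236.144.0.47  path d0:H7→d1:-→d2:-→d3:-→d4:-→d5:-→d6:-→d7:-→d8:-→d9:-→d10:-→d11:-→d12:H3  best=H3
  ? 236.144.0.70  path d0:H7→d1:-→d2:-→d3:-→d4:-→d5:-→d6:-→d7:-→d8:-→d9:-→d10:-→d11:-→d12:H3  best=H3
  add 246.64.0.0/11 -> H7 at depth 11
  add 246.77.232.176/28 -> H5 at depth 28
  ? 246.77.232.176  path d0:H7→d1:-→d2:-→d3:-→d4:-→d5:-→d6:-→d7:-→d8:-→d9:-→d10:-→d11:H7→d12:-→d13:-→d14:-→d15:-→d16:-→d17:-→d18:-→d19:-→d20:-→d21:-→d22:-→d23:-→d24:-→d25:-→d26:-→d27:-→d28:H5  best=H5
  add 246.0.0.0/8 -> H0 at depth 8
  ? 246.77.232.176  path d0:H7→d1:-→d2:-→d3:-→d4:-→d5:-→d6:-→d7:-→d8:H0→d9:-→d10:-→d11:H7→d12:-→d13:-→d14:-→d15:-→d16:-→d17:-→d18:-→d19:-→d20:-→d21:-→d22:-→d23:-→d24:-→d25:-→d26:-→d27:-→d28:H5  best=H5
  add 246.64.0.0/12 -> H0 at depth 12
  del 246.64.0.0/11 (clear depth 11)
  add 44.23.243.128/27 -> H5 at depth 27
  add 246.77.224.0/20 -> H2 at depth 20
  add 236.0.0.0/6 -> H6 at depth 6
  ? 236.145.69.140  path d0:H7→d1:-→d2:-→d3:-→d4:-→d5:-→d6:H6→d7:-→d8:-→d9:-→d10:-→d11:-→d12:H3  best=H3
  add 236.156.192.0/18 -> H7 at depth 18
  del 236.0.0.0/6 (clear depth 6)
  ? 246.77.224.25  path d0:H7→d1:-→d2:-→d3:-→d4:-→d5:-→d6:-→d7:-→d8:H0→d9:-→d10:-→d11:-→d12:H0→d13:-→d14:-→d15:-→d16:-→d17:-→d18:-→d19:-→d20:H2  best=H2
  ? 246.77.224.23  path d0:H7→d1:-→d2:-→d3:-→d4:-→d5:-→d6:-→d7:-→d8:H0→d9:-→d10:-→d11:-→d12:H0→d13:-→d14:-→d15:-→d16:-→d17:-→d18:-→d19:-→d20:H2  best=H2
  add 44.23.243.144/28 -> H5 at depth 28

== LOOKUPS ==
["H3","H3","no-route","H0","H3","H3","H3","H3","H5","H5","H3","H2","H2"]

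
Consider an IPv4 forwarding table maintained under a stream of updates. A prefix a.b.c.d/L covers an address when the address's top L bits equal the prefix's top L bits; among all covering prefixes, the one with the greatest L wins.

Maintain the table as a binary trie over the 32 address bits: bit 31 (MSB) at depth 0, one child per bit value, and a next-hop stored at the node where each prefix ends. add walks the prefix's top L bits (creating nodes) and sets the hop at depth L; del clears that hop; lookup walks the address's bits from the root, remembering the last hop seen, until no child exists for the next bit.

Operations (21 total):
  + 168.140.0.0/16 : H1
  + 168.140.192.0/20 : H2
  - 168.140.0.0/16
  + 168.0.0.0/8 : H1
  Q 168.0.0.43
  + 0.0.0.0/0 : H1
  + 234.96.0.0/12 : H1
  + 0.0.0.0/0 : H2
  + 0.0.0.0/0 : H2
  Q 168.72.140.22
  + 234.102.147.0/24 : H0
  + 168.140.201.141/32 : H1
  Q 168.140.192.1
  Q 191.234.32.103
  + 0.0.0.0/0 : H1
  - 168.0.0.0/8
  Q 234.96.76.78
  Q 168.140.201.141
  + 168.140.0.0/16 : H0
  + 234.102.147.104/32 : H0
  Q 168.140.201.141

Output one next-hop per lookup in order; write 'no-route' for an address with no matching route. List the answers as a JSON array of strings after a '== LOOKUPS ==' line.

Process each operation:
  add 168.140.0.0/16 -> H1 at depth 16
  add 168.140.192.0/20 -> H2 at depth 20
  - 168.140.0.0/16 clear@16
  add 168.0.0.0/8 -> H1 at depth 8
  lookup 168.0.0.43: bits 10101000 walk d0:-→d1:-→d2:-→d3:-→d4:-→d5:-→d6:-→d7:-→d8:H1 -> H1
  add 0.0.0.0/0 -> H1 at depth 0
  add 234.96.0.0/12 -> H1 at depth 12
  add 0.0.0.0/0 -> H2 at depth 0
  add 0.0.0.0/0 -> H2 at depth 0
  lookup 168.72.140.22: bits 10101000 walk d0:H2→d1:-→d2:-→d3:-→d4:-→d5:-→d6:-→d7:-→d8:H1 -> H1
  add 234.102.147.0/24 -> H0 at depth 24
  add 168.140.201.141/32 -> H1 at depth 32
  lookup 168.140.192.1: bits 10101000100011001100 walk d0:H2→d1:-→d2:-→d3:-→d4:-→d5:-→d6:-→d7:-→d8:H1→d9:-→d10:-→d11:-→d12:-→d13:-→d14:-→d15:-→d16:-→d17:-→d18:-→d19:-→d20:H2 -> H2
  lookup 191.234.32.103: bits 101 walk d0:H2→d1:-→d2:-→d3:- -> H2
  add 0.0.0.0/0 -> H1 at depth 0
  - 168.0.0.0/8 clear@8
  lookup 234.96.76.78: bits 1110101001100 walk d0:H1→d1:-→d2:-→d3:-→d4:-→d5:-→d6:-→d7:-→d8:-→d9:-→d10:-→d11:-→d12:H1→d13:- -> H1
  lookup 168.140.201.141: bits 10101000100011001100100110001101 walk d0:H1→d1:-→d2:-→d3:-→d4:-→d5:-→d6:-→d7:-→d8:-→d9:-→d10:-→d11:-→d12:-→d13:-→d14:-→d15:-→d16:-→d17:-→d18:-→d19:-→d20:H2→d21:-→d22:-→d23:-→d24:-→d25:-→d26:-→d27:-→d28:-→d29:-→d30:-→d31:-→d32:H1 -> H1
  add 168.140.0.0/16 -> H0 at depth 16
  add 234.102.147.104/32 -> H0 at depth 32
  lookup 168.140.201.141: bits 10101000100011001100100110001101 walk d0:H1→d1:-→d2:-→d3:-→d4:-→d5:-→d6:-→d7:-→d8:-→d9:-→d10:-→d11:-→d12:-→d13:-→d14:-→d15:-→d16:H0→d17:-→d18:-→d19:-→d20:H2→d21:-→d22:-→d23:-→d24:-→d25:-→d26:-→d27:-→d28:-→d29:-→d30:-→d31:-→d32:H1 -> H1

== LOOKUPS ==
["H1","H1","H2","H2","H1","H1","H1"]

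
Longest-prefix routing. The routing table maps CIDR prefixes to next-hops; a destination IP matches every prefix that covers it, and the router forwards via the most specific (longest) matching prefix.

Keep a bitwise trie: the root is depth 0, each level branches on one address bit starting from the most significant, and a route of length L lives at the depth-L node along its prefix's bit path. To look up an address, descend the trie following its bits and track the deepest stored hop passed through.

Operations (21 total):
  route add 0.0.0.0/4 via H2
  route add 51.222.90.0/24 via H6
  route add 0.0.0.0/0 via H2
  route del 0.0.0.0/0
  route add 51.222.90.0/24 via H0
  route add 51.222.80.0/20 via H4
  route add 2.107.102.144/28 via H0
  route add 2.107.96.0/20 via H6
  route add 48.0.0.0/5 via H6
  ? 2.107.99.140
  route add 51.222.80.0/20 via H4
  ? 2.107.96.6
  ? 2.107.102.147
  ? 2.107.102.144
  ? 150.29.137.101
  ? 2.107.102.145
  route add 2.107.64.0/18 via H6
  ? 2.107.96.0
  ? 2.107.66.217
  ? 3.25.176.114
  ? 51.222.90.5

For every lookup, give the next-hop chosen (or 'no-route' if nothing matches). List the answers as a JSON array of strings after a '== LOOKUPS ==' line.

Trace:
  add 0.0.0.0/4 -> H2 at depth 4
  add 51.222.90.0/24 -> H6 at depth 24
  add 0.0.0.0/0 -> H2 at depth 0
  del 0.0.0.0/0 (clear depth 0)
  add 51.222.90.0/24 -> H0 at depth 24
  add 51.222.80.0/20 -> H4 at depth 20
  add 2.107.102.144/28 -> H0 at depth 28
  add 2.107.96.0/20 -> H6 at depth 20
  add 48.0.0.0/5 -> H6 at depth 5
  lookup 2.107.99.140: bits 000000100110101101100 walk d0:-→d1:-→d2:-→d3:-→d4:H2→d5:-→d6:-→d7:-→d8:-→d9:-→d10:-→d11:-→d12:-→d13:-→d14:-→d15:-→d16:-→d17:-→d18:-→d19:-→d20:H6→d21:- -> H6
  add 51.222.80.0/20 -> H4 at depth 20
  lookup 2.107.96.6: bits 000000100110101101100 walk d0:-→d1:-→d2:-→d3:-→d4:H2→d5:-→d6:-→d7:-→d8:-→d9:-→d10:-→d11:-→d12:-→d13:-→d14:-→d15:-→d16:-→d17:-→d18:-→d19:-→d20:H6→d21:- -> H6
  lookup 2.107.102.147: bits 0000001001101011011001101001 walk d0:-→d1:-→d2:-→d3:-→d4:H2→d5:-→d6:-→d7:-→d8:-→d9:-→d10:-→d11:-→d12:-→d13:-→d14:-→d15:-→d16:-→d17:-→d18:-→d19:-→d20:H6→d21:-→d22:-→d23:-→d24:-→d25:-→d26:-→d27:-→d28:H0 -> H0
  lookup 2.107.102.144: bits 0000001001101011011001101001 walk d0:-→d1:-→d2:-→d3:-→d4:H2→d5:-→d6:-→d7:-→d8:-→d9:-→d10:-→d11:-→d12:-→d13:-→d14:-→d15:-→d16:-→d17:-→d18:-→d19:-→d20:H6→d21:-→d22:-→d23:-→d24:-→d25:-→d26:-→d27:-→d28:H0 -> H0
  lookup 150.29.137.101: bits ε walk d0:- -> no-route
  lookup 2.107.102.145: bits 0000001001101011011001101001 walk d0:-→d1:-→d2:-→d3:-→d4:H2→d5:-→d6:-→d7:-→d8:-→d9:-→d10:-→d11:-→d12:-→d13:-→d14:-→d15:-→d16:-→d17:-→d18:-→d19:-→d20:H6→d21:-→d22:-→d23:-→d24:-→d25:-→d26:-→d27:-→d28:H0 -> H0
  add 2.107.64.0/18 -> H6 at depth 18
  lookup 2.107.96.0: bits 000000100110101101100 walk d0:-→d1:-→d2:-→d3:-→d4:H2→d5:-→d6:-→d7:-→d8:-→d9:-→d10:-→d11:-→d12:-→d13:-→d14:-→d15:-→d16:-→d17:-→d18:H6→d19:-→d20:H6→d21:- -> H6
  lookup 2.107.66.217: bits 000000100110101101 walk d0:-→d1:-→d2:-→d3:-→d4:H2→d5:-→d6:-→d7:-→d8:-→d9:-→d10:-→d11:-→d12:-→d13:-→d14:-→d15:-→d16:-→d17:-→d18:H6 -> H6
  lookup 3.25.176.114: bits 0000001 walk d0:-→d1:-→d2:-→d3:-→d4:H2→d5:-→d6:-→d7:- -> H2
  lookup 51.222.90.5: bits 001100111101111001011010 walk d0:-→d1:-→d2:-→d3:-→d4:-→d5:H6→d6:-→d7:-→d8:-→d9:-→d10:-→d11:-→d12:-→d13:-→d14:-→d15:-→d16:-→d17:-→d18:-→d19:-→d20:H4→d21:-→d22:-→d23:-→d24:H0 -> H0

== LOOKUPS ==
["H6","H6","H0","H0","no-route","H0","H6","H6","H2","H0"]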